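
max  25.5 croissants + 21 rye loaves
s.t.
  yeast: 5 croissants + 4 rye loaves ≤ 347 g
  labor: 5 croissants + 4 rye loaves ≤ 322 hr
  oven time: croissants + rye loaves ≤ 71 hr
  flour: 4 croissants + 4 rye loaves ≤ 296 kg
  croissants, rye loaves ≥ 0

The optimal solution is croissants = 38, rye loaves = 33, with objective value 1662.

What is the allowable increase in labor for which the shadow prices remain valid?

25

Binding constraints: labor, oven time. The basis is B = [[5,4],[1,1]] with det 1.
Per unit increase in labor, x* moves by d = (1, -1).
The basis stays optimal until yeast becomes binding; allowable increase = 25 hr.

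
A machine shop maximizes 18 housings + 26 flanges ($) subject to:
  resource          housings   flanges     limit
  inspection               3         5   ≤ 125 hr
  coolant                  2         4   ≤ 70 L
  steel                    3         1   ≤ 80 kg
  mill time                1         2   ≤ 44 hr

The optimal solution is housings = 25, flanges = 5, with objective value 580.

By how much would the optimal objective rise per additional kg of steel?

2

Check each constraint at x*: inspection 100/125 (slack 25); coolant 70/70 (tight); steel 80/80 (tight); mill time 35/44 (slack 9).
Slack constraints have shadow price 0 (complementary slackness).
The binding rows give the dual system: 2·y_coolant + 3·y_steel = 18 and 4·y_coolant + 1·y_steel = 26.
This yields shadow prices y_coolant = 6, y_steel = 2.
Shadow price of steel = 2.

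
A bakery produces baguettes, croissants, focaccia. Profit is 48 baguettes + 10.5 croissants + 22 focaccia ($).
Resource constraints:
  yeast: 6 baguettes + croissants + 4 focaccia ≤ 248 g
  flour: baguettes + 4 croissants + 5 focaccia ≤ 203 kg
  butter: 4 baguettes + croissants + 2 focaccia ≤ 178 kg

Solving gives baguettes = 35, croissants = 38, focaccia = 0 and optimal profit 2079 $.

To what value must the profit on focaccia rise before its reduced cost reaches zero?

27

At the optimum: yeast uses 248 of 248 (binding); flour uses 187 of 203 (slack = 16); butter uses 178 of 178 (binding).
Since flour is not tight, its dual is 0.
Dual feasibility on the basic columns requires 6·y_yeast + 4·y_butter = 48, 1·y_yeast + 1·y_butter = 10.5.
Solving: y_yeast = 3, y_butter = 7.5.
focaccia enters the basis when its profit ≥ yᵀa₃ = 3·4 + 7.5·2 = 27.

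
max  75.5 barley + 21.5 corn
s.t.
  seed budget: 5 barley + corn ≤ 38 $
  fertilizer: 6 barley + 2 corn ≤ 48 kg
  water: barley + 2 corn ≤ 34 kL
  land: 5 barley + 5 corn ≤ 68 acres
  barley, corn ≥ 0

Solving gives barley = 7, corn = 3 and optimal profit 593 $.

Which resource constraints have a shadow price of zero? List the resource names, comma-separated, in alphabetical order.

land, water

seed budget: 38/38 (binding)
fertilizer: 48/48 (binding)
water: 13/34 (slack 21)
land: 50/68 (slack 18)
By complementary slackness, a constraint with positive slack has shadow price 0 → land, water.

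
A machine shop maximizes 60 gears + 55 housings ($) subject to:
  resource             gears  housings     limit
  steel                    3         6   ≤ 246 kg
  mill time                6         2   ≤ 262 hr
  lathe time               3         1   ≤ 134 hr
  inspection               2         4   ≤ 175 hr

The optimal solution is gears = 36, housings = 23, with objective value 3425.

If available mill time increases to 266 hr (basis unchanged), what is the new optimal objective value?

3451

Check each constraint at x*: steel 246/246 (tight); mill time 262/262 (tight); lathe time 131/134 (slack 3); inspection 164/175 (slack 11).
By complementary slackness, y = 0 for the non-binding constraints.
The binding rows give the dual system: 3·y_steel + 6·y_mill time = 60 and 6·y_steel + 2·y_mill time = 55.
Solving: y_steel = 7, y_mill time = 6.5.
Δz = y_mill time·Δb = 6.5 × (4) = 26, so new z* = 3425 + 26 = 3451.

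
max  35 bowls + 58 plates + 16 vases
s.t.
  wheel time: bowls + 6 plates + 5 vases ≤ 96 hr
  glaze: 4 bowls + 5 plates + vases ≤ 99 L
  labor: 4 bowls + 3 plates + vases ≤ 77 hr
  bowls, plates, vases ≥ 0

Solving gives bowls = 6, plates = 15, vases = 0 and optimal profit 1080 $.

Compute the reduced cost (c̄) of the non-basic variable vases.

-7

Check each constraint at x*: wheel time 96/96 (tight); glaze 99/99 (tight); labor 69/77 (slack 8).
Since labor is not tight, its dual is 0.
The binding rows give the dual system: 1·y_wheel time + 4·y_glaze = 35 and 6·y_wheel time + 5·y_glaze = 58.
→ y_wheel time = 3 and y_glaze = 8.
Reduced cost of vases: c₃ − yᵀa₃ = 16 − (3·5 + 8·1) = 16 − 23 = -7.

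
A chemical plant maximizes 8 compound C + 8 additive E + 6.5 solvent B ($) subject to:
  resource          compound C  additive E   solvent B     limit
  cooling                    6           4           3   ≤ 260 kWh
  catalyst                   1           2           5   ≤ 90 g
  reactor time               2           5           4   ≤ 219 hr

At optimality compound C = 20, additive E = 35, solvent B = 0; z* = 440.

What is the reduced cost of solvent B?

At the optimum: cooling uses 260 of 260 (binding); catalyst uses 90 of 90 (binding); reactor time uses 215 of 219 (slack = 4).
By complementary slackness, y = 0 for the non-binding constraint.
From A_Bᵀ y = c: 6·y_cooling + 1·y_catalyst = 8; 4·y_cooling + 2·y_catalyst = 8.
This yields shadow prices y_cooling = 1, y_catalyst = 2.
Reduced cost of solvent B: c₃ − yᵀa₃ = 6.5 − (1·3 + 2·5) = 6.5 − 13 = -6.5.

-6.5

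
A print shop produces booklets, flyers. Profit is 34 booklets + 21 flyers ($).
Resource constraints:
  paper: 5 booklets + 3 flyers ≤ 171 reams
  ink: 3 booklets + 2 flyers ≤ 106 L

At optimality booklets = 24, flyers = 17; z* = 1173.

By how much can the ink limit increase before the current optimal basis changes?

8

Binding constraints: paper, ink. The basis is B = [[5,3],[3,2]] with det 1.
Per unit increase in ink, x* moves by d = (-3, 5).
The basis stays optimal until booklets reaches 0; allowable increase = 8 L.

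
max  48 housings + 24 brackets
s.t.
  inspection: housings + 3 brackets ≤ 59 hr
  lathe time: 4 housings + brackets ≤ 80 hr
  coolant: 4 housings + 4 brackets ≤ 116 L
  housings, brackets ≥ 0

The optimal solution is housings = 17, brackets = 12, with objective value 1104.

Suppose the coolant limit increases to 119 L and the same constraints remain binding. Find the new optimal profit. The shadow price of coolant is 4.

1116

Δb = 3, so new z* = 1104 + (4)·(3) = 1104 + 12 = 1116.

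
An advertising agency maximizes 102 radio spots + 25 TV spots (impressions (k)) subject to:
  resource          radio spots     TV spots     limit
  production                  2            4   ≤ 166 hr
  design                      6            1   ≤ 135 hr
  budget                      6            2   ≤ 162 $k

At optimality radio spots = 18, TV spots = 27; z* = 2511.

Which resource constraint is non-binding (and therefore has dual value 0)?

production

production: 144/166 (slack 22)
design: 135/135 (binding)
budget: 162/162 (binding)
By complementary slackness, a constraint with positive slack has shadow price 0 → production.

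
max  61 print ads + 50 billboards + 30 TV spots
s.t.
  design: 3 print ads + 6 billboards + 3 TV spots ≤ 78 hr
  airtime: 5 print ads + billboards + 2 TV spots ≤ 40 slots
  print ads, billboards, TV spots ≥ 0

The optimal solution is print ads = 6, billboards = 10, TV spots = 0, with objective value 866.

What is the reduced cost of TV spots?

-7

Both design and airtime are binding at x*.
From A_Bᵀ y = c: 3·y_design + 5·y_airtime = 61; 6·y_design + 1·y_airtime = 50.
→ y_design = 7 and y_airtime = 8.
Reduced cost of TV spots: c₃ − yᵀa₃ = 30 − (7·3 + 8·2) = 30 − 37 = -7.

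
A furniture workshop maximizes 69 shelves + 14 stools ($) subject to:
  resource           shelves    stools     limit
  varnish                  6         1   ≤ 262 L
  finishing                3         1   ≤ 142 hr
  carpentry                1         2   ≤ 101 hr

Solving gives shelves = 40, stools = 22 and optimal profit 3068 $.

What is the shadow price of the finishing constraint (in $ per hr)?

5

At the optimum: varnish uses 262 of 262 (binding); finishing uses 142 of 142 (binding); carpentry uses 84 of 101 (slack = 17).
Since carpentry is not tight, its dual is 0.
From A_Bᵀ y = c: 6·y_varnish + 3·y_finishing = 69; 1·y_varnish + 1·y_finishing = 14.
→ y_varnish = 9 and y_finishing = 5.
Shadow price of finishing = 5.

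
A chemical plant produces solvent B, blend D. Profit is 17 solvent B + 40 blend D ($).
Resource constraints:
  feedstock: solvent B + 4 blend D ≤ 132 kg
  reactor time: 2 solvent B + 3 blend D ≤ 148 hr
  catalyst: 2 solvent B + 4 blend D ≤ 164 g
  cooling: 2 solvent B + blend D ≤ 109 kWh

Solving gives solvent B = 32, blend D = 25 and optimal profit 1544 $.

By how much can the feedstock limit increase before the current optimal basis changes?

Binding constraints: feedstock, catalyst. The basis is B = [[1,4],[2,4]] with det -4.
Per unit increase in feedstock, x* moves by d = (-1, 0.5).
The basis stays optimal until solvent B reaches 0; allowable increase = 32 kg.

32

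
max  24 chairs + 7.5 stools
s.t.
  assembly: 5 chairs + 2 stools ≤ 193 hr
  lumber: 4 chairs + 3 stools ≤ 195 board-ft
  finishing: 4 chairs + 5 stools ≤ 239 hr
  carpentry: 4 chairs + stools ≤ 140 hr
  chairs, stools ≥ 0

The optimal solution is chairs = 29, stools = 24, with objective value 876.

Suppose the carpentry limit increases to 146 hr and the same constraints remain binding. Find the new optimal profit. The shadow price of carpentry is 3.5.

897

Δb = 6, so new z* = 876 + (3.5)·(6) = 876 + 21 = 897.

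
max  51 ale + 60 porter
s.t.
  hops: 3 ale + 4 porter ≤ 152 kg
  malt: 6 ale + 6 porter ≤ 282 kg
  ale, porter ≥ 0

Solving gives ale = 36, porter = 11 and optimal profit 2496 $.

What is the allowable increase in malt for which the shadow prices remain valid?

22

Binding constraints: hops, malt. The basis is B = [[3,4],[6,6]] with det -6.
Per unit increase in malt, x* moves by d = (0.6667, -0.5).
The basis stays optimal until porter reaches 0; allowable increase = 22 kg.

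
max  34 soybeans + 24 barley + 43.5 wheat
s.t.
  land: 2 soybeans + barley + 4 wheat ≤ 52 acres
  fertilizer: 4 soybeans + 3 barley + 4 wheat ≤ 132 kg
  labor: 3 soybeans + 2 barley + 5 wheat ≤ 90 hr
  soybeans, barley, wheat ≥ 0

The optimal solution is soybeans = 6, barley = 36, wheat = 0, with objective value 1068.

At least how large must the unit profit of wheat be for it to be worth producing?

46

At the optimum: land uses 48 of 52 (slack = 4); fertilizer uses 132 of 132 (binding); labor uses 90 of 90 (binding).
Slack constraints have shadow price 0 (complementary slackness).
Dual feasibility on the basic columns requires 4·y_fertilizer + 3·y_labor = 34, 3·y_fertilizer + 2·y_labor = 24.
Solving: y_fertilizer = 4, y_labor = 6.
wheat enters the basis when its profit ≥ yᵀa₃ = 4·4 + 6·5 = 46.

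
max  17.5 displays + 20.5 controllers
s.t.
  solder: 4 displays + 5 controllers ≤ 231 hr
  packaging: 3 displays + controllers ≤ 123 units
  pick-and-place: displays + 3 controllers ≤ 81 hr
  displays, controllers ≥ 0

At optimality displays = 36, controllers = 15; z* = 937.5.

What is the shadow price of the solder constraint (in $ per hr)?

0

Binding: packaging and pick-and-place. Non-binding: solder (12 unused).
By complementary slackness, y = 0 for the non-binding constraint.
Dual feasibility on the basic columns requires 3·y_packaging + 1·y_pick-and-place = 17.5, 1·y_packaging + 3·y_pick-and-place = 20.5.
→ y_packaging = 4 and y_pick-and-place = 5.5.
Shadow price of solder = 0.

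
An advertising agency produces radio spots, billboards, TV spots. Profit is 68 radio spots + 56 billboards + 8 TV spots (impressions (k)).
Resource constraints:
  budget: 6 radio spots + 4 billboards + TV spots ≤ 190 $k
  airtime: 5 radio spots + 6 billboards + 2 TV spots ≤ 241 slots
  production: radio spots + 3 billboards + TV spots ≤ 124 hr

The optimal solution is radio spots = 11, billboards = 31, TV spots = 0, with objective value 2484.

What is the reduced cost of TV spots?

Binding: budget and airtime. Non-binding: production (20 unused).
By complementary slackness, y = 0 for the non-binding constraint.
Dual feasibility on the basic columns requires 6·y_budget + 5·y_airtime = 68, 4·y_budget + 6·y_airtime = 56.
Solving: y_budget = 8, y_airtime = 4.
Reduced cost of TV spots: c₃ − yᵀa₃ = 8 − (8·1 + 4·2) = 8 − 16 = -8.

-8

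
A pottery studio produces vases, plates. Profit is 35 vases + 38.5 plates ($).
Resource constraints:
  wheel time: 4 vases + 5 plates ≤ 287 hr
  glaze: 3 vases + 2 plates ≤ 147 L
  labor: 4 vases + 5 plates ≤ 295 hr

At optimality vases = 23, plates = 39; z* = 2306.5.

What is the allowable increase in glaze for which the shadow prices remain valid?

Binding constraints: wheel time, glaze. The basis is B = [[4,5],[3,2]] with det -7.
Per unit increase in glaze, x* moves by d = (0.7143, -0.5714).
The basis stays optimal until plates reaches 0; allowable increase = 68.25 L.

68.25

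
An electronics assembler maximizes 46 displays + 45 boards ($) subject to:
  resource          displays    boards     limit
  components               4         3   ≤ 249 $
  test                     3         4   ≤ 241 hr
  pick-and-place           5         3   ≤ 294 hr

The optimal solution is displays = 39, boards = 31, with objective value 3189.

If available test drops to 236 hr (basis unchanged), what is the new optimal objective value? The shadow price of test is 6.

3159

Δb = -5, so new z* = 3189 + (6)·(-5) = 3189 − 30 = 3159.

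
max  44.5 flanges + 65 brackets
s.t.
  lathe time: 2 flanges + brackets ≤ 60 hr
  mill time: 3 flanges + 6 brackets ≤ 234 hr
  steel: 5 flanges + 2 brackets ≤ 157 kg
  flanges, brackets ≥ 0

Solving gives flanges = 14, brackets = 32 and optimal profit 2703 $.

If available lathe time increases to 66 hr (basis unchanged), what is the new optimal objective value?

2751

Binding: lathe time and mill time. Non-binding: steel (23 unused).
By complementary slackness, y = 0 for the non-binding constraint.
From A_Bᵀ y = c: 2·y_lathe time + 3·y_mill time = 44.5; 1·y_lathe time + 6·y_mill time = 65.
Solving: y_lathe time = 8, y_mill time = 9.5.
Δz = y_lathe time·Δb = 8 × (6) = 48, so new z* = 2703 + 48 = 2751.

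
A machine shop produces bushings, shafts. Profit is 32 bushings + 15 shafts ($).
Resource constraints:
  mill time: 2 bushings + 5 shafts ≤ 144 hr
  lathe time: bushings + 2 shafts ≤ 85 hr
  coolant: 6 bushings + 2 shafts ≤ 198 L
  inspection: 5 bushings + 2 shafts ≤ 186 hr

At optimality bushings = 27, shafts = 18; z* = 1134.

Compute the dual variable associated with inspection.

Check each constraint at x*: mill time 144/144 (tight); lathe time 63/85 (slack 22); coolant 198/198 (tight); inspection 171/186 (slack 15).
Slack constraints have shadow price 0 (complementary slackness).
From A_Bᵀ y = c: 2·y_mill time + 6·y_coolant = 32; 5·y_mill time + 2·y_coolant = 15.
→ y_mill time = 1 and y_coolant = 5.
Shadow price of inspection = 0.

0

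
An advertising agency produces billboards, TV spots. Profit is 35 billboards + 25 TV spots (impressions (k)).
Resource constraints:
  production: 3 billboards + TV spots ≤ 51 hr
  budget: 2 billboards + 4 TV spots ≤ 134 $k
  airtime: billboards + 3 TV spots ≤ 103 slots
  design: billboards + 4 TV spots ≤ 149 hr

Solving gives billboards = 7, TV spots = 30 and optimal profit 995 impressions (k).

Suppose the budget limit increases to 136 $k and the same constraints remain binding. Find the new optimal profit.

At the optimum: production uses 51 of 51 (binding); budget uses 134 of 134 (binding); airtime uses 97 of 103 (slack = 6); design uses 127 of 149 (slack = 22).
By complementary slackness, y = 0 for the non-binding constraints.
Dual feasibility on the basic columns requires 3·y_production + 2·y_budget = 35, 1·y_production + 4·y_budget = 25.
→ y_production = 9 and y_budget = 4.
Δz = y_budget·Δb = 4 × (2) = 8, so new z* = 995 + 8 = 1003.

1003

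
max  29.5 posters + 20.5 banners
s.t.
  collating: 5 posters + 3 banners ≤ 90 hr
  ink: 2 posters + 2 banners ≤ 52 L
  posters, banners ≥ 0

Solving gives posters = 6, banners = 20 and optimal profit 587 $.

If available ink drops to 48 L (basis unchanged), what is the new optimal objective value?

Both collating and ink are binding at x*.
Dual feasibility on the basic columns requires 5·y_collating + 2·y_ink = 29.5, 3·y_collating + 2·y_ink = 20.5.
→ y_collating = 4.5 and y_ink = 3.5.
Δz = y_ink·Δb = 3.5 × (-4) = -14, so new z* = 587 − 14 = 573.

573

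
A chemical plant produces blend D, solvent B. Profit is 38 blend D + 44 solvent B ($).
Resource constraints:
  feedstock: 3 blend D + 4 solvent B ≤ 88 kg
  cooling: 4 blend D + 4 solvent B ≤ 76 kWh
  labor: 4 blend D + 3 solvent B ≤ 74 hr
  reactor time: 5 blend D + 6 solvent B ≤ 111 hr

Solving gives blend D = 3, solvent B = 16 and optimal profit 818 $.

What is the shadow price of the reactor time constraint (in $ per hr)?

Check each constraint at x*: feedstock 73/88 (slack 15); cooling 76/76 (tight); labor 60/74 (slack 14); reactor time 111/111 (tight).
By complementary slackness, y = 0 for the non-binding constraints.
The binding rows give the dual system: 4·y_cooling + 5·y_reactor time = 38 and 4·y_cooling + 6·y_reactor time = 44.
→ y_cooling = 2 and y_reactor time = 6.
Shadow price of reactor time = 6.

6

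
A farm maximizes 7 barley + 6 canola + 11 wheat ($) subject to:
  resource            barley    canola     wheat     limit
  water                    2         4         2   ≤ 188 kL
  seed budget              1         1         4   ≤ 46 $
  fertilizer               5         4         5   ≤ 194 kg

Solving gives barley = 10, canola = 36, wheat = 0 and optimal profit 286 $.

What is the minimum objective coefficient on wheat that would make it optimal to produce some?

At the optimum: water uses 164 of 188 (slack = 24); seed budget uses 46 of 46 (binding); fertilizer uses 194 of 194 (binding).
Since water is not tight, its dual is 0.
From A_Bᵀ y = c: 1·y_seed budget + 5·y_fertilizer = 7; 1·y_seed budget + 4·y_fertilizer = 6.
Solving: y_seed budget = 2, y_fertilizer = 1.
wheat enters the basis when its profit ≥ yᵀa₃ = 2·4 + 1·5 = 13.

13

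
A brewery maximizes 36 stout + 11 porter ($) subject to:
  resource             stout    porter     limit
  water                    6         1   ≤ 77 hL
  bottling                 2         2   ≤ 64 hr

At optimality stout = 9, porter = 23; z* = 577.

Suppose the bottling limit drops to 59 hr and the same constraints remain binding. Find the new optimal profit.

At the optimum: water uses 77 of 77 (binding); bottling uses 64 of 64 (binding).
Dual feasibility on the basic columns requires 6·y_water + 2·y_bottling = 36, 1·y_water + 2·y_bottling = 11.
→ y_water = 5 and y_bottling = 3.
Δz = y_bottling·Δb = 3 × (-5) = -15, so new z* = 577 − 15 = 562.

562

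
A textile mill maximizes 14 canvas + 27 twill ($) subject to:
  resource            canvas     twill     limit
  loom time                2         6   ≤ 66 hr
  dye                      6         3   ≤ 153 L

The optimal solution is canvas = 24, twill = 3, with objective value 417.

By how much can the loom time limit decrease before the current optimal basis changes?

15

Binding constraints: loom time, dye. The basis is B = [[2,6],[6,3]] with det -30.
Per unit decrease in loom time, x* moves by d = (0.1, -0.2).
The basis stays optimal until twill reaches 0; allowable decrease = 15 hr.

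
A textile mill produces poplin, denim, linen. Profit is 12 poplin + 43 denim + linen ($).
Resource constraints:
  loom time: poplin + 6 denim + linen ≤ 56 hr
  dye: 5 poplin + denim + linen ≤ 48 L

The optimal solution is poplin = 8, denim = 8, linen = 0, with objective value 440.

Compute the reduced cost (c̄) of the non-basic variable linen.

-7

Both loom time and dye are binding at x*.
The binding rows give the dual system: 1·y_loom time + 5·y_dye = 12 and 6·y_loom time + 1·y_dye = 43.
→ y_loom time = 7 and y_dye = 1.
Reduced cost of linen: c₃ − yᵀa₃ = 1 − (7·1 + 1·1) = 1 − 8 = -7.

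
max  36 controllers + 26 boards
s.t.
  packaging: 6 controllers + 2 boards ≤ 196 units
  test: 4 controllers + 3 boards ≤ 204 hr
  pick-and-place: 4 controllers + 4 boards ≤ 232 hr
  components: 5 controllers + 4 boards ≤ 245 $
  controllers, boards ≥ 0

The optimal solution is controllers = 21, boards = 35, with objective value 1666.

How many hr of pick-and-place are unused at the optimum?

8

pick-and-place used = 4·21 + 4·35 = 224; slack = 232 − 224 = 8.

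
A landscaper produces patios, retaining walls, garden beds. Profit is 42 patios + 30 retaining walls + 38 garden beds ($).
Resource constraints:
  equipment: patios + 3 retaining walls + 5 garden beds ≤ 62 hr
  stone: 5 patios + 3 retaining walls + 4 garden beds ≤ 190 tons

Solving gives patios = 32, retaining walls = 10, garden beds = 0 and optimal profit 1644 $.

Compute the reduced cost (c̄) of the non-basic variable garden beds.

Check each constraint at x*: equipment 62/62 (tight); stone 190/190 (tight).
The binding rows give the dual system: 1·y_equipment + 5·y_stone = 42 and 3·y_equipment + 3·y_stone = 30.
Solving: y_equipment = 2, y_stone = 8.
Reduced cost of garden beds: c₃ − yᵀa₃ = 38 − (2·5 + 8·4) = 38 − 42 = -4.

-4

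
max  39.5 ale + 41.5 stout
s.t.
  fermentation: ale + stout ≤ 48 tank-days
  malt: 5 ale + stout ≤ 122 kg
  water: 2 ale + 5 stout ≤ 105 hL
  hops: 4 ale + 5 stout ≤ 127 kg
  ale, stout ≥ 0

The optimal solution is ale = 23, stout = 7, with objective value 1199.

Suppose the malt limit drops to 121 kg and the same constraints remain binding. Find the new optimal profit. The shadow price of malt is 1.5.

Δb = -1, so new z* = 1199 + (1.5)·(-1) = 1199 − 1.5 = 1197.5.

1197.5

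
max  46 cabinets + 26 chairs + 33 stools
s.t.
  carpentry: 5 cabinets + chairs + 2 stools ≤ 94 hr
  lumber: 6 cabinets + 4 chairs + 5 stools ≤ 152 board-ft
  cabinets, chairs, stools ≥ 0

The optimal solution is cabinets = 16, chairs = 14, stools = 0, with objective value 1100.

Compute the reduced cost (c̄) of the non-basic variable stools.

Check each constraint at x*: carpentry 94/94 (tight); lumber 152/152 (tight).
From A_Bᵀ y = c: 5·y_carpentry + 6·y_lumber = 46; 1·y_carpentry + 4·y_lumber = 26.
This yields shadow prices y_carpentry = 2, y_lumber = 6.
Reduced cost of stools: c₃ − yᵀa₃ = 33 − (2·2 + 6·5) = 33 − 34 = -1.

-1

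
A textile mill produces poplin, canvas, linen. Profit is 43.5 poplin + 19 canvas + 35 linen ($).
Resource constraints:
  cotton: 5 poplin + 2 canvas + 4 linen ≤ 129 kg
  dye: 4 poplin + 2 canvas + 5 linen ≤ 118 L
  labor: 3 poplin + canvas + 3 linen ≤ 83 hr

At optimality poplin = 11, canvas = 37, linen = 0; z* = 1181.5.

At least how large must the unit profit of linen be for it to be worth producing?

At the optimum: cotton uses 129 of 129 (binding); dye uses 118 of 118 (binding); labor uses 70 of 83 (slack = 13).
Slack constraints have shadow price 0 (complementary slackness).
From A_Bᵀ y = c: 5·y_cotton + 4·y_dye = 43.5; 2·y_cotton + 2·y_dye = 19.
Solving: y_cotton = 5.5, y_dye = 4.
linen enters the basis when its profit ≥ yᵀa₃ = 5.5·4 + 4·5 = 42.

42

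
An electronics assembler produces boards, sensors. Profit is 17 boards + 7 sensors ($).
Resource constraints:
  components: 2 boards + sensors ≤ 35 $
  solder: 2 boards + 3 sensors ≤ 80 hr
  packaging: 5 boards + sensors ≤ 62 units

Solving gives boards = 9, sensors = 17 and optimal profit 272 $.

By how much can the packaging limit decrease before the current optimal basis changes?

Binding constraints: components, packaging. The basis is B = [[2,1],[5,1]] with det -3.
Per unit decrease in packaging, x* moves by d = (-0.3333, 0.6667).
The basis stays optimal until solder becomes binding; allowable decrease = 8.25 units.

8.25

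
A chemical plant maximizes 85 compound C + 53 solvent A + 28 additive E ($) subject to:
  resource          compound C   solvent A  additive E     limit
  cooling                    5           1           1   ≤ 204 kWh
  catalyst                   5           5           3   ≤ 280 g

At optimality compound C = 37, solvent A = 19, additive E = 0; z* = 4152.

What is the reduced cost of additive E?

-7

Check each constraint at x*: cooling 204/204 (tight); catalyst 280/280 (tight).
Dual feasibility on the basic columns requires 5·y_cooling + 5·y_catalyst = 85, 1·y_cooling + 5·y_catalyst = 53.
Solving: y_cooling = 8, y_catalyst = 9.
Reduced cost of additive E: c₃ − yᵀa₃ = 28 − (8·1 + 9·3) = 28 − 35 = -7.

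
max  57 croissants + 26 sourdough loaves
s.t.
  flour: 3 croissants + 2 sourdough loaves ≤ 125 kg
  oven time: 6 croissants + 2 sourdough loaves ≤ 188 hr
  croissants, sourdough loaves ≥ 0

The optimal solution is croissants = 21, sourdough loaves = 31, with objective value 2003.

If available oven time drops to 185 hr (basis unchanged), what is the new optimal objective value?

Check each constraint at x*: flour 125/125 (tight); oven time 188/188 (tight).
Dual feasibility on the basic columns requires 3·y_flour + 6·y_oven time = 57, 2·y_flour + 2·y_oven time = 26.
This yields shadow prices y_flour = 7, y_oven time = 6.
Δz = y_oven time·Δb = 6 × (-3) = -18, so new z* = 2003 − 18 = 1985.

1985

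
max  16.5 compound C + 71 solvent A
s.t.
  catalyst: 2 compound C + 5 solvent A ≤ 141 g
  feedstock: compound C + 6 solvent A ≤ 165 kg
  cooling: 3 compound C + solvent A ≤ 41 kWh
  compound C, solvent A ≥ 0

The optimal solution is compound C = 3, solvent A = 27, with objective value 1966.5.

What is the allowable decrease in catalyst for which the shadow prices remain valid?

3.5

Binding constraints: catalyst, feedstock. The basis is B = [[2,5],[1,6]] with det 7.
Per unit decrease in catalyst, x* moves by d = (-0.8571, 0.1429).
The basis stays optimal until compound C reaches 0; allowable decrease = 3.5 g.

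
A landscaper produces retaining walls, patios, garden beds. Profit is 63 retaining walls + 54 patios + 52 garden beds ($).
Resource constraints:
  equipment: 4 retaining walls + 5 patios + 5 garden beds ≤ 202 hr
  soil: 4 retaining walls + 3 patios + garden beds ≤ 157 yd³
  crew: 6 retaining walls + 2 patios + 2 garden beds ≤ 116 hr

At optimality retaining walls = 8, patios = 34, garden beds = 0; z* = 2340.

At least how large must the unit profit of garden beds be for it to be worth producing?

At the optimum: equipment uses 202 of 202 (binding); soil uses 134 of 157 (slack = 23); crew uses 116 of 116 (binding).
Since soil is not tight, its dual is 0.
Dual feasibility on the basic columns requires 4·y_equipment + 6·y_crew = 63, 5·y_equipment + 2·y_crew = 54.
→ y_equipment = 9 and y_crew = 4.5.
garden beds enters the basis when its profit ≥ yᵀa₃ = 9·5 + 4.5·2 = 54.

54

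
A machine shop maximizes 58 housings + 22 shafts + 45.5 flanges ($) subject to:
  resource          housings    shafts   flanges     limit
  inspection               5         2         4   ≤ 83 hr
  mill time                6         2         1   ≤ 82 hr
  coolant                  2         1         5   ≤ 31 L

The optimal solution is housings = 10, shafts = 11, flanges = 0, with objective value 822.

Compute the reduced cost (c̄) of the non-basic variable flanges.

-1.5

At the optimum: inspection uses 72 of 83 (slack = 11); mill time uses 82 of 82 (binding); coolant uses 31 of 31 (binding).
Since inspection is not tight, its dual is 0.
Dual feasibility on the basic columns requires 6·y_mill time + 2·y_coolant = 58, 2·y_mill time + 1·y_coolant = 22.
Solving: y_mill time = 7, y_coolant = 8.
Reduced cost of flanges: c₃ − yᵀa₃ = 45.5 − (7·1 + 8·5) = 45.5 − 47 = -1.5.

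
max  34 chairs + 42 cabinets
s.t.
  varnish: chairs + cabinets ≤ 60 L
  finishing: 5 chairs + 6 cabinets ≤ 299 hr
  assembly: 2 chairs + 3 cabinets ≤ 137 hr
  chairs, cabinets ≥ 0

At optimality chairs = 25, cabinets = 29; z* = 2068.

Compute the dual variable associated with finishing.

6

At the optimum: varnish uses 54 of 60 (slack = 6); finishing uses 299 of 299 (binding); assembly uses 137 of 137 (binding).
Slack constraints have shadow price 0 (complementary slackness).
Dual feasibility on the basic columns requires 5·y_finishing + 2·y_assembly = 34, 6·y_finishing + 3·y_assembly = 42.
Solving: y_finishing = 6, y_assembly = 2.
Shadow price of finishing = 6.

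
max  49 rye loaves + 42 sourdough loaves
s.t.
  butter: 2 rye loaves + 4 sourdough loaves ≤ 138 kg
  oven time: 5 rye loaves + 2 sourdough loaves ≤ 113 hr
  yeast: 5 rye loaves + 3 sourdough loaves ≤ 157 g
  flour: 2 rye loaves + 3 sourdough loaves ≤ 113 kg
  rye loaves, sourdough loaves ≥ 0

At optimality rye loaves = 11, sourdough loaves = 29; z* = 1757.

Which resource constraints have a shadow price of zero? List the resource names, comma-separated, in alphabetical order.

butter: 138/138 (binding)
oven time: 113/113 (binding)
yeast: 142/157 (slack 15)
flour: 109/113 (slack 4)
By complementary slackness, a constraint with positive slack has shadow price 0 → flour, yeast.

flour, yeast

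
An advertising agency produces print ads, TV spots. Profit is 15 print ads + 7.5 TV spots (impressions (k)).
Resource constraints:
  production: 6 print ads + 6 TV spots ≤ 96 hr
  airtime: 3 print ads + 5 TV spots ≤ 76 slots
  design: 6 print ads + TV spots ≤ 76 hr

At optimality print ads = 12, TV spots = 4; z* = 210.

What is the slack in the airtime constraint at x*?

airtime used = 3·12 + 5·4 = 56; slack = 76 − 56 = 20.

20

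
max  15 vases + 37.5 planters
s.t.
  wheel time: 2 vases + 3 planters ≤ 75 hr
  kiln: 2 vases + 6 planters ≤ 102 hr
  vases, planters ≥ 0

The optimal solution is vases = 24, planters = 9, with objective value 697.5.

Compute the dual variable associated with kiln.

5

Check each constraint at x*: wheel time 75/75 (tight); kiln 102/102 (tight).
Dual feasibility on the basic columns requires 2·y_wheel time + 2·y_kiln = 15, 3·y_wheel time + 6·y_kiln = 37.5.
→ y_wheel time = 2.5 and y_kiln = 5.
Shadow price of kiln = 5.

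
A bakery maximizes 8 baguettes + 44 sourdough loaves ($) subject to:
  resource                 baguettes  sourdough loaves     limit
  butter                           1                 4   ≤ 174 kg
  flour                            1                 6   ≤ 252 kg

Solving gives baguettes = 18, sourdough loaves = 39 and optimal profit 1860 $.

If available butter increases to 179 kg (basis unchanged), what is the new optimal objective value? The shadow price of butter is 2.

Δb = 5, so new z* = 1860 + (2)·(5) = 1860 + 10 = 1870.

1870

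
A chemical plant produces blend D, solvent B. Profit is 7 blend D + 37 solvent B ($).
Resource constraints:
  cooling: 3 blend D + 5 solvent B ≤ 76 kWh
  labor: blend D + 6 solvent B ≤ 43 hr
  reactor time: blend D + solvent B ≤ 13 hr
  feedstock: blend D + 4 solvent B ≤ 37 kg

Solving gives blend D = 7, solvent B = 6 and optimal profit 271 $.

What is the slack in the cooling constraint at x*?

25

cooling used = 3·7 + 5·6 = 51; slack = 76 − 51 = 25.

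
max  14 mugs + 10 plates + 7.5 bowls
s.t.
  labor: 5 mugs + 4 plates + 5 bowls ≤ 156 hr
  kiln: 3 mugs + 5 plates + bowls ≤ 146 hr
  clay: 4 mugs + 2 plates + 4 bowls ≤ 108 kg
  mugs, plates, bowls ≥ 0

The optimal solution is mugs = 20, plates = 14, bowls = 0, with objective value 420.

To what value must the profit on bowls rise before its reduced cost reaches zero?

14

Binding: labor and clay. Non-binding: kiln (16 unused).
Slack constraints have shadow price 0 (complementary slackness).
From A_Bᵀ y = c: 5·y_labor + 4·y_clay = 14; 4·y_labor + 2·y_clay = 10.
Solving: y_labor = 2, y_clay = 1.
bowls enters the basis when its profit ≥ yᵀa₃ = 2·5 + 1·4 = 14.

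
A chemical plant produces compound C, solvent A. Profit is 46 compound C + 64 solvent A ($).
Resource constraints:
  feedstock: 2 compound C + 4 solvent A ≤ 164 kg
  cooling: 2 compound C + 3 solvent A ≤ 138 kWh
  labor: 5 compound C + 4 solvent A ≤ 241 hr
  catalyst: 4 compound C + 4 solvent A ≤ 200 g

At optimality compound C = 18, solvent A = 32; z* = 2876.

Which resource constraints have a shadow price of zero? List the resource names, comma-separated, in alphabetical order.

feedstock: 164/164 (binding)
cooling: 132/138 (slack 6)
labor: 218/241 (slack 23)
catalyst: 200/200 (binding)
By complementary slackness, a constraint with positive slack has shadow price 0 → cooling, labor.

cooling, labor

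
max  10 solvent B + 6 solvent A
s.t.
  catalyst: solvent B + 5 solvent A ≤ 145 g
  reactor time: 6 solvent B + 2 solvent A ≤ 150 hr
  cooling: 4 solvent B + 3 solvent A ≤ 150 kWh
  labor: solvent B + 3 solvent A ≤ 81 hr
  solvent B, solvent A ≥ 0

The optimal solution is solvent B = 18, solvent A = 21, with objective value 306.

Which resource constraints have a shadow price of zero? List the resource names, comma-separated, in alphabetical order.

catalyst, cooling

catalyst: 123/145 (slack 22)
reactor time: 150/150 (binding)
cooling: 135/150 (slack 15)
labor: 81/81 (binding)
By complementary slackness, a constraint with positive slack has shadow price 0 → catalyst, cooling.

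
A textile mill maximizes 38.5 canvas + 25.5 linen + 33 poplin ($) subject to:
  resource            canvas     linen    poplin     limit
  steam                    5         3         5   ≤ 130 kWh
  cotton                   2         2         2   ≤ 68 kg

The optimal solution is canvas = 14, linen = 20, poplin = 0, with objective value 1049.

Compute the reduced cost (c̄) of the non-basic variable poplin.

Both steam and cotton are binding at x*.
From A_Bᵀ y = c: 5·y_steam + 2·y_cotton = 38.5; 3·y_steam + 2·y_cotton = 25.5.
This yields shadow prices y_steam = 6.5, y_cotton = 3.
Reduced cost of poplin: c₃ − yᵀa₃ = 33 − (6.5·5 + 3·2) = 33 − 38.5 = -5.5.

-5.5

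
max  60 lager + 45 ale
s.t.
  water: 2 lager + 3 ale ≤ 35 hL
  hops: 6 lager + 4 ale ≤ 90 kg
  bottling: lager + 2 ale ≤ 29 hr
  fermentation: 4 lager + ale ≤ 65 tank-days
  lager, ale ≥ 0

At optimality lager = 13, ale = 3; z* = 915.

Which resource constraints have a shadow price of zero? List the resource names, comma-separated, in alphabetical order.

water: 35/35 (binding)
hops: 90/90 (binding)
bottling: 19/29 (slack 10)
fermentation: 55/65 (slack 10)
By complementary slackness, a constraint with positive slack has shadow price 0 → bottling, fermentation.

bottling, fermentation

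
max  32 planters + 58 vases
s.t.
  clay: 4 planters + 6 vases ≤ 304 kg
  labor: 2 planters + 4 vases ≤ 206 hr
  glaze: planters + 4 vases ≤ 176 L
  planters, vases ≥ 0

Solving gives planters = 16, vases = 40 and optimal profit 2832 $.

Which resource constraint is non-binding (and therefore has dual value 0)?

labor

clay: 304/304 (binding)
labor: 192/206 (slack 14)
glaze: 176/176 (binding)
By complementary slackness, a constraint with positive slack has shadow price 0 → labor.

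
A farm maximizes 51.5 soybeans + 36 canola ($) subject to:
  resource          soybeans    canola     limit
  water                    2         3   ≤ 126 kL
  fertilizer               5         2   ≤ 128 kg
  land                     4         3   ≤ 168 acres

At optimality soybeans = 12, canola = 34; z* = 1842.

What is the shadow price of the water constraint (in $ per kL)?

7

Check each constraint at x*: water 126/126 (tight); fertilizer 128/128 (tight); land 150/168 (slack 18).
Slack constraints have shadow price 0 (complementary slackness).
From A_Bᵀ y = c: 2·y_water + 5·y_fertilizer = 51.5; 3·y_water + 2·y_fertilizer = 36.
→ y_water = 7 and y_fertilizer = 7.5.
Shadow price of water = 7.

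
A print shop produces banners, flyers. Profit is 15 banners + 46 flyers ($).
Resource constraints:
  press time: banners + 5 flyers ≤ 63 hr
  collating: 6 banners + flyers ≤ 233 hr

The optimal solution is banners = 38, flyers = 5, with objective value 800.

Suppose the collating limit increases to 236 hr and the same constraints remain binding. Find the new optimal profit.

803

Check each constraint at x*: press time 63/63 (tight); collating 233/233 (tight).
Dual feasibility on the basic columns requires 1·y_press time + 6·y_collating = 15, 5·y_press time + 1·y_collating = 46.
Solving: y_press time = 9, y_collating = 1.
Δz = y_collating·Δb = 1 × (3) = 3, so new z* = 800 + 3 = 803.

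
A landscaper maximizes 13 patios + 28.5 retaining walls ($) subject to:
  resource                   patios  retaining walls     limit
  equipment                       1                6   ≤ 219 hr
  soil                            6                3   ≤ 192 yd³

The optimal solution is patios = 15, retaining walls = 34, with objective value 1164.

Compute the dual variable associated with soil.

1.5

At the optimum: equipment uses 219 of 219 (binding); soil uses 192 of 192 (binding).
The binding rows give the dual system: 1·y_equipment + 6·y_soil = 13 and 6·y_equipment + 3·y_soil = 28.5.
→ y_equipment = 4 and y_soil = 1.5.
Shadow price of soil = 1.5.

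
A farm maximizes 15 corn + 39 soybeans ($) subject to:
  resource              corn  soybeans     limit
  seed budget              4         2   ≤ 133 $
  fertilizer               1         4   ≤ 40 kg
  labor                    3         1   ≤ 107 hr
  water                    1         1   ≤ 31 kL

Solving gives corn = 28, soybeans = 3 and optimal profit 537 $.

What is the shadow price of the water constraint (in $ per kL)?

Binding: fertilizer and water. Non-binding: seed budget (15 unused), labor (20 unused).
By complementary slackness, y = 0 for the non-binding constraints.
From A_Bᵀ y = c: 1·y_fertilizer + 1·y_water = 15; 4·y_fertilizer + 1·y_water = 39.
→ y_fertilizer = 8 and y_water = 7.
Shadow price of water = 7.

7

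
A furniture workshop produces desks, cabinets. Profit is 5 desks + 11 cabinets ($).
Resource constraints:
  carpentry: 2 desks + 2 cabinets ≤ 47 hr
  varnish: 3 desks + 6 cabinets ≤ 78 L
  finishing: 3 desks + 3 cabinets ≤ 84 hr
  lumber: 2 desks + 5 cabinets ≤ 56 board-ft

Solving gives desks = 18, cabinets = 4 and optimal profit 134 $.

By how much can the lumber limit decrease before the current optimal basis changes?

1.5

Binding constraints: varnish, lumber. The basis is B = [[3,6],[2,5]] with det 3.
Per unit decrease in lumber, x* moves by d = (2, -1).
The basis stays optimal until carpentry becomes binding; allowable decrease = 1.5 board-ft.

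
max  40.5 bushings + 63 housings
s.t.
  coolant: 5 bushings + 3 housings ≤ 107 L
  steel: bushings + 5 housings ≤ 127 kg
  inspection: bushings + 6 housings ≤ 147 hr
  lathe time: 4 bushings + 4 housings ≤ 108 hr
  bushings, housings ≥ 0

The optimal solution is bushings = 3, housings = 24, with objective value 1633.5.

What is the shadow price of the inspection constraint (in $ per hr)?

4.5

At the optimum: coolant uses 87 of 107 (slack = 20); steel uses 123 of 127 (slack = 4); inspection uses 147 of 147 (binding); lathe time uses 108 of 108 (binding).
Since coolant, steel are not tight, their duals are 0.
From A_Bᵀ y = c: 1·y_inspection + 4·y_lathe time = 40.5; 6·y_inspection + 4·y_lathe time = 63.
→ y_inspection = 4.5 and y_lathe time = 9.
Shadow price of inspection = 4.5.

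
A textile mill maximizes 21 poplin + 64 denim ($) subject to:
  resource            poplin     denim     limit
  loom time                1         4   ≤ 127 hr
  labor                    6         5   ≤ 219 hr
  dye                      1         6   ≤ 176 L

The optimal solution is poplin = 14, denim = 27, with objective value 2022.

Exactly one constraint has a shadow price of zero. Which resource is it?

loom time: 122/127 (slack 5)
labor: 219/219 (binding)
dye: 176/176 (binding)
By complementary slackness, a constraint with positive slack has shadow price 0 → loom time.

loom time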